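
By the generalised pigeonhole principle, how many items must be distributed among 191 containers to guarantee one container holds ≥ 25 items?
n = (25 − 1)·191 + 1 = 4585

By the generalised pigeonhole principle, to guarantee some box contains ≥ r objects we need more than (r − 1) · k objects total. Threshold: n = (r − 1) · k + 1. With r = 25 and k = 191: n = 24 · 191 + 1 = 4584 + 1 = 4585. For n = 4584 = 24 · 191, we can put exactly 24 objects in every box, avoiding 25 in any single one — so 4585 is tight.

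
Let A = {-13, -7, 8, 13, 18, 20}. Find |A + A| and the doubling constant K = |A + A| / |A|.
K = |A + A| / |A| = 20/6 = 10/3

Enumerate A + A = {a + b : a, b ∈ A}. With |A| = 6, there are |A|^2 = 36 ordered sum pairs; collecting distinct values, A + A = {-26, -20, -14, -5, 0, 1, 5, 6, 7, 11, 13, 16, 21, 26, 28, 31, 33, 36, 38, 40}, so |A + A| = 20. Thus K = 20/6 = 10/3. For comparison, the minimum possible |A + A| over all 6-element sets is 2·6 − 1 = 11 (so min K = 11/6), attained only by arithmetic progressions.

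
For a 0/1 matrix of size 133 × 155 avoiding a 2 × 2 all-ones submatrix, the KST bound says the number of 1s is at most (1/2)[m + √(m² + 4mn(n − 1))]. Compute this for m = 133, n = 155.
z(133, 155; 2, 2) ≤ (1/2)[133 + √(133² + 4·133·155·154)] = (1/2)[133 + √12716529] = 1849.5121

Kővári–Sós–Turán: let r_1, ..., r_133 be the row sums and z = Σ r_i the total number of 1s. Each pair of columns can share at most one row with both entries 1 (else a 2×2 all-ones block appears), so Σ_i C(r_i, 2) ≤ C(155, 2) = 11935. By convexity Σ_i C(r_i, 2) ≥ 133·C(z/133, 2) = z(z − 133)/(2·133), giving z² − 133z − 133·155·154 ≤ 0 and hence z ≤ (1/2)[133 + √(17689 + 4·3174710)] = (1/2)[133 + √12716529] ≈ (1/2)(133 + 3566.0243) = 1849.5121.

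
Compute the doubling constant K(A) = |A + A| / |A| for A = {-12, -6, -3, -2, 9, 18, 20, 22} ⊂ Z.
K = |A + A| / |A| = 32/8 = 4

Enumerate A + A = {a + b : a, b ∈ A}. With |A| = 8, there are |A|^2 = 64 ordered sum pairs; collecting distinct values, A + A = {-24, -18, -15, -14, -12, -9, -8, -6, -5, -4, -3, 3, 6, 7, 8, 10, 12, 14, 15, 16, 17, 18, 19, 20, 27, 29, 31, 36, 38, 40, 42, 44}, so |A + A| = 32. Thus K = 32/8 = 4. For comparison, the minimum possible |A + A| over all 8-element sets is 2·8 − 1 = 15 (so min K = 15/8), attained only by arithmetic progressions.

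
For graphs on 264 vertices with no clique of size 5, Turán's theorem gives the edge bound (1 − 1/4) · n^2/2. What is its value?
Turán density bound = (3/4) · 264^2/2 = 26136

Turán's theorem: ex(n, K_{r+1}) is achieved by the complete r-partite Turán graph T(n, r) with parts as balanced as possible, and is at most (1 − 1/r) · n^2/2. For r = 4, n = 264: the density bound is (3/4) · 69696/2 = 26136. Since 4 ∣ 264, the Turán graph T(264, 4) has parts of equal size 66, and its edge count e(T(264, 4)) = 26136 attains the density bound exactly.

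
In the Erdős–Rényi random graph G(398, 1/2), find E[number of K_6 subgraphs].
E[# K_6] = C(398, 6) · (1/2)^C(6, 2) = 5315230907547 / 2^15 ≈ 162207974.473480

For each 6-subset S of vertices (there are C(398, 6) = 5315230907547 such S), let X_S = 1 if S induces a K_6 (all C(6, 2) = 15 edges present). Then P(X_S = 1) = (1/2)^15 = 1/32768. By linearity of expectation, E[# K_6] = C(398, 6) · (1/2)^15 = 5315230907547 / 32768 ≈ 162207974.473480.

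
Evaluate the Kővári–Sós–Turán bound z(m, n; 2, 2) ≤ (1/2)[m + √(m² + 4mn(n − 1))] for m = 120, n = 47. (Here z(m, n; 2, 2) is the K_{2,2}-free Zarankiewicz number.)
z(120, 47; 2, 2) ≤ (1/2)[120 + √(120² + 4·120·47·46)] = (1/2)[120 + √1052160] = 572.8743

Kővári–Sós–Turán: let r_1, ..., r_120 be the row sums and z = Σ r_i the total number of 1s. Each pair of columns can share at most one row with both entries 1 (else a 2×2 all-ones block appears), so Σ_i C(r_i, 2) ≤ C(47, 2) = 1081. By convexity Σ_i C(r_i, 2) ≥ 120·C(z/120, 2) = z(z − 120)/(2·120), giving z² − 120z − 120·47·46 ≤ 0 and hence z ≤ (1/2)[120 + √(14400 + 4·259440)] = (1/2)[120 + √1052160] ≈ (1/2)(120 + 1025.7485) = 572.8743.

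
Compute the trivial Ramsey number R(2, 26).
R(2, 26) = 26

R(2, k) = k for all k ≥ 2: in a 2-colouring of K_k, either some edge is red (a red K_2) or all edges are blue (a blue K_k). And K_{25} coloured all-blue has no blue K_26, so R(2, 26) > 25. Hence R(2, 26) = 26.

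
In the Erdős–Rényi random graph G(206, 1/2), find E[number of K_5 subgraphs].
E[# K_5] = C(206, 5) · (1/2)^C(5, 2) = 2943861746 / 2^10 = 1471930873/512 ≈ 2874864.986328

For each 5-subset S of vertices (there are C(206, 5) = 2943861746 such S), let X_S = 1 if S induces a K_5 (all C(5, 2) = 10 edges present). Then P(X_S = 1) = (1/2)^10 = 1/1024. By linearity of expectation, E[# K_5] = C(206, 5) · (1/2)^10 = 2943861746 / 1024 = 1471930873/512 ≈ 2874864.986328.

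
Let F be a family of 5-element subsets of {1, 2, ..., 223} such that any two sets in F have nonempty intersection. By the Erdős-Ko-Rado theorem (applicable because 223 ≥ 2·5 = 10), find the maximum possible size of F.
max |F| = C(222, 4) = 98491965

Erdős-Ko-Rado (1961): when n ≥ 2k, max |F| = C(n−1, k−1). The bound is attained by the star {A : i ∈ A} for any fixed i ∈ [n]. Here C(223−1, 5−1) = C(222, 4) = 98491965.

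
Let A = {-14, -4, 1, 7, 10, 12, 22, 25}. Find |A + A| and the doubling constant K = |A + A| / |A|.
K = |A + A| / |A| = 32/8 = 4

Enumerate A + A = {a + b : a, b ∈ A}. With |A| = 8, there are |A|^2 = 64 ordered sum pairs; collecting distinct values, A + A = {-28, -18, -13, -8, -7, -4, -3, -2, 2, 3, 6, 8, 11, 13, 14, 17, 18, 19, 20, 21, 22, 23, 24, 26, 29, 32, 34, 35, 37, 44, 47, 50}, so |A + A| = 32. Thus K = 32/8 = 4. For comparison, the minimum possible |A + A| over all 8-element sets is 2·8 − 1 = 15 (so min K = 15/8), attained only by arithmetic progressions.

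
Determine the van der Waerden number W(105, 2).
W(105, 2) = 105 + 1 = 106

A 2-term AP is any pair of integers, so a monochromatic 2-AP exists iff some colour is used at least twice. With 105 colours, the colouring i ↦ i on {1, ..., 105} uses each colour once, avoiding any monochromatic pair, so W(105, 2) > 105. For {1, ..., 106}, pigeonhole forces two integers of the same colour, which form a monochromatic 2-AP. Hence W(105, 2) = 106.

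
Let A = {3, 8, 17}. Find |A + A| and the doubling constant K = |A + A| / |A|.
K = |A + A| / |A| = 6/3 = 2

Enumerate A + A = {a + b : a, b ∈ A}. With |A| = 3, there are |A|^2 = 9 ordered sum pairs; collecting distinct values, A + A = {6, 11, 16, 20, 25, 34}, so |A + A| = 6. Thus K = 6/3 = 2. For comparison, the minimum possible |A + A| over all 3-element sets is 2·3 − 1 = 5 (so min K = 5/3), attained only by arithmetic progressions.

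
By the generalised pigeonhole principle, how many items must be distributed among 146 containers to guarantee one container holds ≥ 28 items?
n = (28 − 1)·146 + 1 = 3943

By the generalised pigeonhole principle, to guarantee some box contains ≥ r objects we need more than (r − 1) · k objects total. Threshold: n = (r − 1) · k + 1. With r = 28 and k = 146: n = 27 · 146 + 1 = 3942 + 1 = 3943. For n = 3942 = 27 · 146, we can put exactly 27 objects in every box, avoiding 28 in any single one — so 3943 is tight.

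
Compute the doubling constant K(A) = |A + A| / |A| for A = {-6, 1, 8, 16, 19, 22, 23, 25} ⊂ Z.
K = |A + A| / |A| = 29/8

Enumerate A + A = {a + b : a, b ∈ A}. With |A| = 8, there are |A|^2 = 64 ordered sum pairs; collecting distinct values, A + A = {-12, -5, 2, 9, 10, 13, 16, 17, 19, 20, 23, 24, 26, 27, 30, 31, 32, 33, 35, 38, 39, 41, 42, 44, 45, 46, 47, 48, 50}, so |A + A| = 29. Thus K = 29/8. For comparison, the minimum possible |A + A| over all 8-element sets is 2·8 − 1 = 15 (so min K = 15/8), attained only by arithmetic progressions.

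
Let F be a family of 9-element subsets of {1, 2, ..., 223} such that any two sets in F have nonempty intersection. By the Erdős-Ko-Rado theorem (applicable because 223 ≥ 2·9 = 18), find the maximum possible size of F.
max |F| = C(222, 8) = 128795283347445

Erdős-Ko-Rado (1961): when n ≥ 2k, max |F| = C(n−1, k−1). The bound is attained by the star {A : i ∈ A} for any fixed i ∈ [n]. Here C(223−1, 9−1) = C(222, 8) = 128795283347445.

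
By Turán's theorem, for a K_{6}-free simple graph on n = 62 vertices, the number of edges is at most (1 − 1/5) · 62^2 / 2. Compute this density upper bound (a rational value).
Turán density bound = (4/5) · 62^2/2 = 7688/5 ≈ 1537.6

Turán's theorem: ex(n, K_{r+1}) is achieved by the complete r-partite Turán graph T(n, r) with parts as balanced as possible, and is at most (1 − 1/r) · n^2/2. For r = 5, n = 62: the density bound is (4/5) · 3844/2 = 7688/5 ≈ 1537.6. The integer-valued extremum is e(T(62, 5)) = 1537, which is strictly less than the density bound 7688/5 since 5 ∤ 62 (the parts of T(62, 5) cannot all be equal).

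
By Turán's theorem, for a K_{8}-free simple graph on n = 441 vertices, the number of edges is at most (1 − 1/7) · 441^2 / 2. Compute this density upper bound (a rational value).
Turán density bound = (6/7) · 441^2/2 = 83349

Turán's theorem: ex(n, K_{r+1}) is achieved by the complete r-partite Turán graph T(n, r) with parts as balanced as possible, and is at most (1 − 1/r) · n^2/2. For r = 7, n = 441: the density bound is (6/7) · 194481/2 = 83349. Since 7 ∣ 441, the Turán graph T(441, 7) has parts of equal size 63, and its edge count e(T(441, 7)) = 83349 attains the density bound exactly.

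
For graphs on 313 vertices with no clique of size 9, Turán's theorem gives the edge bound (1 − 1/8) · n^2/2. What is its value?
Turán density bound = (7/8) · 313^2/2 = 685783/16 ≈ 42861.4375

Turán's theorem: ex(n, K_{r+1}) is achieved by the complete r-partite Turán graph T(n, r) with parts as balanced as possible, and is at most (1 − 1/r) · n^2/2. For r = 8, n = 313: the density bound is (7/8) · 97969/2 = 685783/16 ≈ 42861.4375. The integer-valued extremum is e(T(313, 8)) = 42861, which is strictly less than the density bound 685783/16 since 8 ∤ 313 (the parts of T(313, 8) cannot all be equal).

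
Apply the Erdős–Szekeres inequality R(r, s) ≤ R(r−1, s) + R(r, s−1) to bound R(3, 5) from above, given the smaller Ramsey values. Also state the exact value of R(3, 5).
R(3, 5) ≤ R(2, 5) + R(3, 4) = 5 + 9 = 14; exact value R(3, 5) = 14.

The Erdős–Szekeres recurrence R(r, s) ≤ R(r−1, s) + R(r, s−1) applied to (r, s) = (3, 5) gives
  R(3, 5) ≤ R(2, 5) + R(3, 4) = 5 + 9 = 14.
(Recall R(2, k) = k and R is symmetric.) Here the recurrence bound is tight: a matching lower-bound construction on K_{13} shows R(3, 5) > 13, so R(3, 5) = 14 exactly.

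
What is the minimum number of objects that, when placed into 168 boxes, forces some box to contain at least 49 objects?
n = (49 − 1)·168 + 1 = 8065

By the generalised pigeonhole principle, to guarantee some box contains ≥ r objects we need more than (r − 1) · k objects total. Threshold: n = (r − 1) · k + 1. With r = 49 and k = 168: n = 48 · 168 + 1 = 8064 + 1 = 8065. For n = 8064 = 48 · 168, we can put exactly 48 objects in every box, avoiding 49 in any single one — so 8065 is tight.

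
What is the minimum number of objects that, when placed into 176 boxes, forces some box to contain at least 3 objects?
n = (3 − 1)·176 + 1 = 353

By the generalised pigeonhole principle, to guarantee some box contains ≥ r objects we need more than (r − 1) · k objects total. Threshold: n = (r − 1) · k + 1. With r = 3 and k = 176: n = 2 · 176 + 1 = 352 + 1 = 353. For n = 352 = 2 · 176, we can put exactly 2 objects in every box, avoiding 3 in any single one — so 353 is tight.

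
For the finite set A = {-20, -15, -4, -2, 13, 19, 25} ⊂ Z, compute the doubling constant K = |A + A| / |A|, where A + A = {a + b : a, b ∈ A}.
K = |A + A| / |A| = 27/7

Enumerate A + A = {a + b : a, b ∈ A}. With |A| = 7, there are |A|^2 = 49 ordered sum pairs; collecting distinct values, A + A = {-40, -35, -30, -24, -22, -19, -17, -8, -7, -6, -4, -2, -1, 4, 5, 9, 10, 11, 15, 17, 21, 23, 26, 32, 38, 44, 50}, so |A + A| = 27. Thus K = 27/7. For comparison, the minimum possible |A + A| over all 7-element sets is 2·7 − 1 = 13 (so min K = 13/7), attained only by arithmetic progressions.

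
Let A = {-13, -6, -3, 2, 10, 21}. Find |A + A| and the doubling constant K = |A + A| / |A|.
K = |A + A| / |A| = 20/6 = 10/3

Enumerate A + A = {a + b : a, b ∈ A}. With |A| = 6, there are |A|^2 = 36 ordered sum pairs; collecting distinct values, A + A = {-26, -19, -16, -12, -11, -9, -6, -4, -3, -1, 4, 7, 8, 12, 15, 18, 20, 23, 31, 42}, so |A + A| = 20. Thus K = 20/6 = 10/3. For comparison, the minimum possible |A + A| over all 6-element sets is 2·6 − 1 = 11 (so min K = 11/6), attained only by arithmetic progressions.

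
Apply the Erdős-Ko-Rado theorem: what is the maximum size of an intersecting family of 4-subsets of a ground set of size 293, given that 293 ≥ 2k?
max |F| = C(292, 3) = 4106980

Erdős-Ko-Rado (1961): when n ≥ 2k, max |F| = C(n−1, k−1). The bound is attained by the star {A : i ∈ A} for any fixed i ∈ [n]. Here C(293−1, 4−1) = C(292, 3) = 4106980.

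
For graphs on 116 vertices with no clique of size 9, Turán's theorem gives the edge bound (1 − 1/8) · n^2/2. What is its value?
Turán density bound = (7/8) · 116^2/2 = 5887

Turán's theorem: ex(n, K_{r+1}) is achieved by the complete r-partite Turán graph T(n, r) with parts as balanced as possible, and is at most (1 − 1/r) · n^2/2. For r = 8, n = 116: the density bound is (7/8) · 13456/2 = 5887. The integer-valued extremum is e(T(116, 8)) = 5886, which is strictly less than the density bound 5887 since 8 ∤ 116 (the parts of T(116, 8) cannot all be equal).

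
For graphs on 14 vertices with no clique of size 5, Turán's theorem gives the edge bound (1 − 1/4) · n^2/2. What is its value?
Turán density bound = (3/4) · 14^2/2 = 147/2 ≈ 73.5

Turán's theorem: ex(n, K_{r+1}) is achieved by the complete r-partite Turán graph T(n, r) with parts as balanced as possible, and is at most (1 − 1/r) · n^2/2. For r = 4, n = 14: the density bound is (3/4) · 196/2 = 147/2 ≈ 73.5. The integer-valued extremum is e(T(14, 4)) = 73, which is strictly less than the density bound 147/2 since 4 ∤ 14 (the parts of T(14, 4) cannot all be equal).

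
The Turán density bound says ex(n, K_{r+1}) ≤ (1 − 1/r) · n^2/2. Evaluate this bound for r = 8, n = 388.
Turán density bound = (7/8) · 388^2/2 = 65863

Turán's theorem: ex(n, K_{r+1}) is achieved by the complete r-partite Turán graph T(n, r) with parts as balanced as possible, and is at most (1 − 1/r) · n^2/2. For r = 8, n = 388: the density bound is (7/8) · 150544/2 = 65863. The integer-valued extremum is e(T(388, 8)) = 65862, which is strictly less than the density bound 65863 since 8 ∤ 388 (the parts of T(388, 8) cannot all be equal).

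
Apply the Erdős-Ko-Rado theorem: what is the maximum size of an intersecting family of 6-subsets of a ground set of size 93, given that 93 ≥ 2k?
max |F| = C(92, 5) = 49177128

The Erdős-Ko-Rado theorem states: for n ≥ 2k, an intersecting family of k-subsets of an n-element set has size at most C(n − 1, k − 1), with equality for 'star' families {A ⊆ [n] : |A| = k, i ∈ A} (fix an element i). For n = 93, k = 6: C(92, 5) = 49177128.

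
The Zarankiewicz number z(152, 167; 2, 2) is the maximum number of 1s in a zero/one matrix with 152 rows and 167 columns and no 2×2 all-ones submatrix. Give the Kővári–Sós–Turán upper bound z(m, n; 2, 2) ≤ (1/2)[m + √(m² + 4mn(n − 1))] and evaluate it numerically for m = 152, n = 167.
z(152, 167; 2, 2) ≤ (1/2)[152 + √(152² + 4·152·167·166)] = (1/2)[152 + √16878080] = 2130.147

Kővári–Sós–Turán: let r_1, ..., r_152 be the row sums and z = Σ r_i the total number of 1s. Each pair of columns can share at most one row with both entries 1 (else a 2×2 all-ones block appears), so Σ_i C(r_i, 2) ≤ C(167, 2) = 13861. By convexity Σ_i C(r_i, 2) ≥ 152·C(z/152, 2) = z(z − 152)/(2·152), giving z² − 152z − 152·167·166 ≤ 0 and hence z ≤ (1/2)[152 + √(23104 + 4·4213744)] = (1/2)[152 + √16878080] ≈ (1/2)(152 + 4108.294) = 2130.147.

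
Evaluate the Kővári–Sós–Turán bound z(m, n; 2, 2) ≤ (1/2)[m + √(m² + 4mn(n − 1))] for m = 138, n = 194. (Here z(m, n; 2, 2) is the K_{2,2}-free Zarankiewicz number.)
z(138, 194; 2, 2) ≤ (1/2)[138 + √(138² + 4·138·194·193)] = (1/2)[138 + √20687028] = 2343.1497

Kővári–Sós–Turán: let r_1, ..., r_138 be the row sums and z = Σ r_i the total number of 1s. Each pair of columns can share at most one row with both entries 1 (else a 2×2 all-ones block appears), so Σ_i C(r_i, 2) ≤ C(194, 2) = 18721. By convexity Σ_i C(r_i, 2) ≥ 138·C(z/138, 2) = z(z − 138)/(2·138), giving z² − 138z − 138·194·193 ≤ 0 and hence z ≤ (1/2)[138 + √(19044 + 4·5166996)] = (1/2)[138 + √20687028] ≈ (1/2)(138 + 4548.2995) = 2343.1497.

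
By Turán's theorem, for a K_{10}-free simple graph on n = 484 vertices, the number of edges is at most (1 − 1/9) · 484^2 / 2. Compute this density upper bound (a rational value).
Turán density bound = (8/9) · 484^2/2 = 937024/9 ≈ 104113.7778

Turán's theorem: ex(n, K_{r+1}) is achieved by the complete r-partite Turán graph T(n, r) with parts as balanced as possible, and is at most (1 − 1/r) · n^2/2. For r = 9, n = 484: the density bound is (8/9) · 234256/2 = 937024/9 ≈ 104113.7778. The integer-valued extremum is e(T(484, 9)) = 104113, which is strictly less than the density bound 937024/9 since 9 ∤ 484 (the parts of T(484, 9) cannot all be equal).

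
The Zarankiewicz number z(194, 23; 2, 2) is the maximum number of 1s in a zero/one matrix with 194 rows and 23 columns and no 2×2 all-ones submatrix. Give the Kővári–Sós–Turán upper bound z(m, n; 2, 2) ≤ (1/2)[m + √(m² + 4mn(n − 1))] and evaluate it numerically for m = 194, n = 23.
z(194, 23; 2, 2) ≤ (1/2)[194 + √(194² + 4·194·23·22)] = (1/2)[194 + √430292] = 424.9832

Kővári–Sós–Turán: let r_1, ..., r_194 be the row sums and z = Σ r_i the total number of 1s. Each pair of columns can share at most one row with both entries 1 (else a 2×2 all-ones block appears), so Σ_i C(r_i, 2) ≤ C(23, 2) = 253. By convexity Σ_i C(r_i, 2) ≥ 194·C(z/194, 2) = z(z − 194)/(2·194), giving z² − 194z − 194·23·22 ≤ 0 and hence z ≤ (1/2)[194 + √(37636 + 4·98164)] = (1/2)[194 + √430292] ≈ (1/2)(194 + 655.9665) = 424.9832.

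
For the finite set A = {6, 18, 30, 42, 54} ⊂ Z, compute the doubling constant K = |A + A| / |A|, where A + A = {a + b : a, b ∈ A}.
K = |A + A| / |A| = 9/5

Enumerate A + A = {a + b : a, b ∈ A}. With |A| = 5, there are |A|^2 = 25 ordered sum pairs; collecting distinct values, A + A = {12, 24, 36, 48, 60, 72, 84, 96, 108}, so |A + A| = 9. Thus K = 9/5. Here |A + A| = 2|A| − 1 = 9, the minimum possible — so K = 9/5 is minimal, which holds iff A is an arithmetic progression.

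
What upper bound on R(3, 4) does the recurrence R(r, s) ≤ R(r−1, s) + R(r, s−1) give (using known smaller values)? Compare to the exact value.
R(3, 4) ≤ R(2, 4) + R(3, 3) = 4 + 6 = 10; exact value R(3, 4) = 9.

The Erdős–Szekeres recurrence R(r, s) ≤ R(r−1, s) + R(r, s−1) applied to (r, s) = (3, 4) gives
  R(3, 4) ≤ R(2, 4) + R(3, 3) = 4 + 6 = 10.
(Recall R(2, k) = k and R is symmetric.) The recurrence is not tight here (it gives 10, but the exact value is R(3, 4) = 9); the tight upper bound requires a sharper argument than the simple recurrence, combined with a lower-bound construction on K_{8}.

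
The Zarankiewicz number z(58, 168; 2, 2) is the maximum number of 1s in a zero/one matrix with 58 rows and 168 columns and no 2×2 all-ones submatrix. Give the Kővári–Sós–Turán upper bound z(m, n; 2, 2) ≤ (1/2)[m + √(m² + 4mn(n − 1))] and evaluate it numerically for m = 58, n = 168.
z(58, 168; 2, 2) ≤ (1/2)[58 + √(58² + 4·58·168·167)] = (1/2)[58 + √6512356] = 1304.9659

Kővári–Sós–Turán: let r_1, ..., r_58 be the row sums and z = Σ r_i the total number of 1s. Each pair of columns can share at most one row with both entries 1 (else a 2×2 all-ones block appears), so Σ_i C(r_i, 2) ≤ C(168, 2) = 14028. By convexity Σ_i C(r_i, 2) ≥ 58·C(z/58, 2) = z(z − 58)/(2·58), giving z² − 58z − 58·168·167 ≤ 0 and hence z ≤ (1/2)[58 + √(3364 + 4·1627248)] = (1/2)[58 + √6512356] ≈ (1/2)(58 + 2551.9318) = 1304.9659.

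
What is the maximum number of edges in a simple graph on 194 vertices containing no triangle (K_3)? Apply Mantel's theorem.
ex(194, K_3) = ⌊194^2/4⌋ = 9409

Mantel (1907): a triangle-free graph on n vertices has at most ⌊n^2/4⌋ edges, with equality for the complete bipartite graph K_{⌊n/2⌋, ⌈n/2⌉}. For n = 194: ⌊194^2/4⌋ = ⌊37636/4⌋ = 9409. The extremal graph is K_{97, 97}, which has 97·97 = 9409 edges.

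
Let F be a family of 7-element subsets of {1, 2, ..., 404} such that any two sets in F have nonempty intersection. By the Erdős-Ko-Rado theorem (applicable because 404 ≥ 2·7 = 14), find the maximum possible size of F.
max |F| = C(403, 6) = 5731376445340

The Erdős-Ko-Rado theorem states: for n ≥ 2k, an intersecting family of k-subsets of an n-element set has size at most C(n − 1, k − 1), with equality for 'star' families {A ⊆ [n] : |A| = k, i ∈ A} (fix an element i). For n = 404, k = 7: C(403, 6) = 5731376445340.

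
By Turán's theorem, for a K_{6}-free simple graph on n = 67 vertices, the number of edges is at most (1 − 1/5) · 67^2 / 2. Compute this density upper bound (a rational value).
Turán density bound = (4/5) · 67^2/2 = 8978/5 ≈ 1795.6

Turán's theorem: ex(n, K_{r+1}) is achieved by the complete r-partite Turán graph T(n, r) with parts as balanced as possible, and is at most (1 − 1/r) · n^2/2. For r = 5, n = 67: the density bound is (4/5) · 4489/2 = 8978/5 ≈ 1795.6. The integer-valued extremum is e(T(67, 5)) = 1795, which is strictly less than the density bound 8978/5 since 5 ∤ 67 (the parts of T(67, 5) cannot all be equal).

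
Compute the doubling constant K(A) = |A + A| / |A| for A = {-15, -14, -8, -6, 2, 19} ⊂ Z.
K = |A + A| / |A| = 19/6

Enumerate A + A = {a + b : a, b ∈ A}. With |A| = 6, there are |A|^2 = 36 ordered sum pairs; collecting distinct values, A + A = {-30, -29, -28, -23, -22, -21, -20, -16, -14, -13, -12, -6, -4, 4, 5, 11, 13, 21, 38}, so |A + A| = 19. Thus K = 19/6. For comparison, the minimum possible |A + A| over all 6-element sets is 2·6 − 1 = 11 (so min K = 11/6), attained only by arithmetic progressions.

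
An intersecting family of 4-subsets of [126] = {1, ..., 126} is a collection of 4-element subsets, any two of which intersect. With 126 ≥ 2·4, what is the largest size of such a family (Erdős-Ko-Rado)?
max |F| = C(125, 3) = 317750

Erdős-Ko-Rado (1961): when n ≥ 2k, max |F| = C(n−1, k−1). The bound is attained by the star {A : i ∈ A} for any fixed i ∈ [n]. Here C(126−1, 4−1) = C(125, 3) = 317750.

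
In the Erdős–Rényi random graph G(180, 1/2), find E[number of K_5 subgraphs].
E[# K_5] = C(180, 5) · (1/2)^C(5, 2) = 1488847536 / 2^10 = 93052971/64 = 1453952.671875

For each 5-subset S of vertices (there are C(180, 5) = 1488847536 such S), let X_S = 1 if S induces a K_5 (all C(5, 2) = 10 edges present). Then P(X_S = 1) = (1/2)^10 = 1/1024. By linearity of expectation, E[# K_5] = C(180, 5) · (1/2)^10 = 1488847536 / 1024 = 93052971/64 = 1453952.671875.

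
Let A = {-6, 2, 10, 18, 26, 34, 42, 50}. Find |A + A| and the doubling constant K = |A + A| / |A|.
K = |A + A| / |A| = 15/8

Enumerate A + A = {a + b : a, b ∈ A}. With |A| = 8, there are |A|^2 = 64 ordered sum pairs; collecting distinct values, A + A = {-12, -4, 4, 12, 20, 28, 36, 44, 52, 60, 68, 76, 84, 92, 100}, so |A + A| = 15. Thus K = 15/8. Here |A + A| = 2|A| − 1 = 15, the minimum possible — so K = 15/8 is minimal, which holds iff A is an arithmetic progression.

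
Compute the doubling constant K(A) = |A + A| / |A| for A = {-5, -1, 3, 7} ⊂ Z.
K = |A + A| / |A| = 7/4

Enumerate A + A = {a + b : a, b ∈ A}. With |A| = 4, there are |A|^2 = 16 ordered sum pairs; collecting distinct values, A + A = {-10, -6, -2, 2, 6, 10, 14}, so |A + A| = 7. Thus K = 7/4. Here |A + A| = 2|A| − 1 = 7, the minimum possible — so K = 7/4 is minimal, which holds iff A is an arithmetic progression.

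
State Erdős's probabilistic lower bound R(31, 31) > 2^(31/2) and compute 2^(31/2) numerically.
2^(31/2) = 46340.95; so R(31, 31) > 46340.95

Colour each edge of K_n uniformly at random with red/blue. The expected number of monochromatic K_31 is C(n, 31) · 2 · 2^(−C(31,2)). If C(n, 31) · 2^(1 − C(31,2)) < 1, then with positive probability no monochromatic K_31 exists, so R(31, 31) > n. The standard estimate C(n, 31) ≤ n^31/31! shows this inequality holds whenever n ≤ 2^(31/2) (since 31! · 2^(C(31,2) − 1) > 2^(31^2/2) ≥ n^31). Hence R(31, 31) > 2^(31/2) = 46340.95.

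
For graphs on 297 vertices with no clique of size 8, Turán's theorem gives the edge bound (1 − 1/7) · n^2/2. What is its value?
Turán density bound = (6/7) · 297^2/2 = 264627/7 ≈ 37803.8571

Turán's theorem: ex(n, K_{r+1}) is achieved by the complete r-partite Turán graph T(n, r) with parts as balanced as possible, and is at most (1 − 1/r) · n^2/2. For r = 7, n = 297: the density bound is (6/7) · 88209/2 = 264627/7 ≈ 37803.8571. The integer-valued extremum is e(T(297, 7)) = 37803, which is strictly less than the density bound 264627/7 since 7 ∤ 297 (the parts of T(297, 7) cannot all be equal).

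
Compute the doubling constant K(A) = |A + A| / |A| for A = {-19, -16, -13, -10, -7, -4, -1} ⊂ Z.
K = |A + A| / |A| = 13/7

Enumerate A + A = {a + b : a, b ∈ A}. With |A| = 7, there are |A|^2 = 49 ordered sum pairs; collecting distinct values, A + A = {-38, -35, -32, -29, -26, -23, -20, -17, -14, -11, -8, -5, -2}, so |A + A| = 13. Thus K = 13/7. Here |A + A| = 2|A| − 1 = 13, the minimum possible — so K = 13/7 is minimal, which holds iff A is an arithmetic progression.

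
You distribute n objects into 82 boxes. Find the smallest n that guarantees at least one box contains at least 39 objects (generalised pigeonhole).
n = (39 − 1)·82 + 1 = 3117

By the generalised pigeonhole principle, to guarantee some box contains ≥ r objects we need more than (r − 1) · k objects total. Threshold: n = (r − 1) · k + 1. With r = 39 and k = 82: n = 38 · 82 + 1 = 3116 + 1 = 3117. For n = 3116 = 38 · 82, we can put exactly 38 objects in every box, avoiding 39 in any single one — so 3117 is tight.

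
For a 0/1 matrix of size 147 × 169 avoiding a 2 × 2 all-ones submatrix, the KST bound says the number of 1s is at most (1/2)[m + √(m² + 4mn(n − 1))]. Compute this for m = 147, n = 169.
z(147, 169; 2, 2) ≤ (1/2)[147 + √(147² + 4·147·169·168)] = (1/2)[147 + √16716105] = 2117.7667

Kővári–Sós–Turán: let r_1, ..., r_147 be the row sums and z = Σ r_i the total number of 1s. Each pair of columns can share at most one row with both entries 1 (else a 2×2 all-ones block appears), so Σ_i C(r_i, 2) ≤ C(169, 2) = 14196. By convexity Σ_i C(r_i, 2) ≥ 147·C(z/147, 2) = z(z − 147)/(2·147), giving z² − 147z − 147·169·168 ≤ 0 and hence z ≤ (1/2)[147 + √(21609 + 4·4173624)] = (1/2)[147 + √16716105] ≈ (1/2)(147 + 4088.5334) = 2117.7667.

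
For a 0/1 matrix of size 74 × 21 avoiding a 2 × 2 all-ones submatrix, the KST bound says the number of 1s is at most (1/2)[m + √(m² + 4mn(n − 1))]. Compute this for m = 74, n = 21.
z(74, 21; 2, 2) ≤ (1/2)[74 + √(74² + 4·74·21·20)] = (1/2)[74 + √129796] = 217.1361

Kővári–Sós–Turán: let r_1, ..., r_74 be the row sums and z = Σ r_i the total number of 1s. Each pair of columns can share at most one row with both entries 1 (else a 2×2 all-ones block appears), so Σ_i C(r_i, 2) ≤ C(21, 2) = 210. By convexity Σ_i C(r_i, 2) ≥ 74·C(z/74, 2) = z(z − 74)/(2·74), giving z² − 74z − 74·21·20 ≤ 0 and hence z ≤ (1/2)[74 + √(5476 + 4·31080)] = (1/2)[74 + √129796] ≈ (1/2)(74 + 360.2721) = 217.1361.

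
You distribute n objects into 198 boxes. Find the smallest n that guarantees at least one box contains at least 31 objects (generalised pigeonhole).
n = (31 − 1)·198 + 1 = 5941

By the generalised pigeonhole principle, to guarantee some box contains ≥ r objects we need more than (r − 1) · k objects total. Threshold: n = (r − 1) · k + 1. With r = 31 and k = 198: n = 30 · 198 + 1 = 5940 + 1 = 5941. For n = 5940 = 30 · 198, we can put exactly 30 objects in every box, avoiding 31 in any single one — so 5941 is tight.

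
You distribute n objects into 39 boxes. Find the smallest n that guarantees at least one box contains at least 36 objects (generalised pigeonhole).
n = (36 − 1)·39 + 1 = 1366

By the generalised pigeonhole principle, to guarantee some box contains ≥ r objects we need more than (r − 1) · k objects total. Threshold: n = (r − 1) · k + 1. With r = 36 and k = 39: n = 35 · 39 + 1 = 1365 + 1 = 1366. For n = 1365 = 35 · 39, we can put exactly 35 objects in every box, avoiding 36 in any single one — so 1366 is tight.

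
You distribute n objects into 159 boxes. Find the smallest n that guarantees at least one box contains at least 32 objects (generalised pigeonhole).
n = (32 − 1)·159 + 1 = 4930

By the generalised pigeonhole principle, to guarantee some box contains ≥ r objects we need more than (r − 1) · k objects total. Threshold: n = (r − 1) · k + 1. With r = 32 and k = 159: n = 31 · 159 + 1 = 4929 + 1 = 4930. For n = 4929 = 31 · 159, we can put exactly 31 objects in every box, avoiding 32 in any single one — so 4930 is tight.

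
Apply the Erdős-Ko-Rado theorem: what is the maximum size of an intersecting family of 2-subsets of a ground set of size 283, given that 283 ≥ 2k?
max |F| = C(282, 1) = 282

Erdős-Ko-Rado (1961): when n ≥ 2k, max |F| = C(n−1, k−1). The bound is attained by the star {A : i ∈ A} for any fixed i ∈ [n]. Here C(283−1, 2−1) = C(282, 1) = 282.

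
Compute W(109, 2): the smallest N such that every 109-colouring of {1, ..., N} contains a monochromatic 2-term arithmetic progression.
W(109, 2) = 109 + 1 = 110

A 2-term AP is any pair of integers, so a monochromatic 2-AP exists iff some colour is used at least twice. With 109 colours, the colouring i ↦ i on {1, ..., 109} uses each colour once, avoiding any monochromatic pair, so W(109, 2) > 109. For {1, ..., 110}, pigeonhole forces two integers of the same colour, which form a monochromatic 2-AP. Hence W(109, 2) = 110.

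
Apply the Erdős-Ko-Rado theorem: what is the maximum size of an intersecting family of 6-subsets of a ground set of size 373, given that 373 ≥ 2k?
max |F| = C(372, 5) = 57784520304

Erdős-Ko-Rado (1961): when n ≥ 2k, max |F| = C(n−1, k−1). The bound is attained by the star {A : i ∈ A} for any fixed i ∈ [n]. Here C(373−1, 6−1) = C(372, 5) = 57784520304.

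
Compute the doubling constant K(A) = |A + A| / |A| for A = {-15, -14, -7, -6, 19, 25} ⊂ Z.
K = |A + A| / |A| = 20/6 = 10/3

Enumerate A + A = {a + b : a, b ∈ A}. With |A| = 6, there are |A|^2 = 36 ordered sum pairs; collecting distinct values, A + A = {-30, -29, -28, -22, -21, -20, -14, -13, -12, 4, 5, 10, 11, 12, 13, 18, 19, 38, 44, 50}, so |A + A| = 20. Thus K = 20/6 = 10/3. For comparison, the minimum possible |A + A| over all 6-element sets is 2·6 − 1 = 11 (so min K = 11/6), attained only by arithmetic progressions.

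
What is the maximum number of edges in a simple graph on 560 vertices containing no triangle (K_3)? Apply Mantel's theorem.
ex(560, K_3) = ⌊560^2/4⌋ = 78400

Mantel (1907): a triangle-free graph on n vertices has at most ⌊n^2/4⌋ edges, with equality for the complete bipartite graph K_{⌊n/2⌋, ⌈n/2⌉}. For n = 560: ⌊560^2/4⌋ = ⌊313600/4⌋ = 78400. The extremal graph is K_{280, 280}, which has 280·280 = 78400 edges.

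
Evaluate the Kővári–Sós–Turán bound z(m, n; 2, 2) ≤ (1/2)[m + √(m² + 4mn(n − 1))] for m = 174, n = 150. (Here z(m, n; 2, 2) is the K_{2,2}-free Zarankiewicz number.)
z(174, 150; 2, 2) ≤ (1/2)[174 + √(174² + 4·174·150·149)] = (1/2)[174 + √15585876] = 2060.9476

Kővári–Sós–Turán: let r_1, ..., r_174 be the row sums and z = Σ r_i the total number of 1s. Each pair of columns can share at most one row with both entries 1 (else a 2×2 all-ones block appears), so Σ_i C(r_i, 2) ≤ C(150, 2) = 11175. By convexity Σ_i C(r_i, 2) ≥ 174·C(z/174, 2) = z(z − 174)/(2·174), giving z² − 174z − 174·150·149 ≤ 0 and hence z ≤ (1/2)[174 + √(30276 + 4·3888900)] = (1/2)[174 + √15585876] ≈ (1/2)(174 + 3947.8951) = 2060.9476.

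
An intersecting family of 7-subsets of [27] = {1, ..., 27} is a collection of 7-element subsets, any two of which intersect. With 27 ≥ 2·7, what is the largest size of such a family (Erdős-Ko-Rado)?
max |F| = C(26, 6) = 230230

The Erdős-Ko-Rado theorem states: for n ≥ 2k, an intersecting family of k-subsets of an n-element set has size at most C(n − 1, k − 1), with equality for 'star' families {A ⊆ [n] : |A| = k, i ∈ A} (fix an element i). For n = 27, k = 7: C(26, 6) = 230230.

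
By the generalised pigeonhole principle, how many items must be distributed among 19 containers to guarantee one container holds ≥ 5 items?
n = (5 − 1)·19 + 1 = 77

By the generalised pigeonhole principle, to guarantee some box contains ≥ r objects we need more than (r − 1) · k objects total. Threshold: n = (r − 1) · k + 1. With r = 5 and k = 19: n = 4 · 19 + 1 = 76 + 1 = 77. For n = 76 = 4 · 19, we can put exactly 4 objects in every box, avoiding 5 in any single one — so 77 is tight.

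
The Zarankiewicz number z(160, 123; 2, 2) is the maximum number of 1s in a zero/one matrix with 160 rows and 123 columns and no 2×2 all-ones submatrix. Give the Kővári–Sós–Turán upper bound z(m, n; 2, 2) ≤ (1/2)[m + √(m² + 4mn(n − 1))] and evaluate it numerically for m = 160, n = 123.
z(160, 123; 2, 2) ≤ (1/2)[160 + √(160² + 4·160·123·122)] = (1/2)[160 + √9629440] = 1631.5669

Kővári–Sós–Turán: let r_1, ..., r_160 be the row sums and z = Σ r_i the total number of 1s. Each pair of columns can share at most one row with both entries 1 (else a 2×2 all-ones block appears), so Σ_i C(r_i, 2) ≤ C(123, 2) = 7503. By convexity Σ_i C(r_i, 2) ≥ 160·C(z/160, 2) = z(z − 160)/(2·160), giving z² − 160z − 160·123·122 ≤ 0 and hence z ≤ (1/2)[160 + √(25600 + 4·2400960)] = (1/2)[160 + √9629440] ≈ (1/2)(160 + 3103.1339) = 1631.5669.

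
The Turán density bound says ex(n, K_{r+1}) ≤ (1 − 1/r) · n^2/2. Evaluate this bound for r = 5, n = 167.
Turán density bound = (4/5) · 167^2/2 = 55778/5 ≈ 11155.6

Turán's theorem: ex(n, K_{r+1}) is achieved by the complete r-partite Turán graph T(n, r) with parts as balanced as possible, and is at most (1 − 1/r) · n^2/2. For r = 5, n = 167: the density bound is (4/5) · 27889/2 = 55778/5 ≈ 11155.6. The integer-valued extremum is e(T(167, 5)) = 11155, which is strictly less than the density bound 55778/5 since 5 ∤ 167 (the parts of T(167, 5) cannot all be equal).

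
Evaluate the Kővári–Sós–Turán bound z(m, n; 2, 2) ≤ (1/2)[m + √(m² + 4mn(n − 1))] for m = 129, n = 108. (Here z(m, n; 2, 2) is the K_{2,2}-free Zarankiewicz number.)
z(129, 108; 2, 2) ≤ (1/2)[129 + √(129² + 4·129·108·107)] = (1/2)[129 + √5979537] = 1287.1546

Kővári–Sós–Turán: let r_1, ..., r_129 be the row sums and z = Σ r_i the total number of 1s. Each pair of columns can share at most one row with both entries 1 (else a 2×2 all-ones block appears), so Σ_i C(r_i, 2) ≤ C(108, 2) = 5778. By convexity Σ_i C(r_i, 2) ≥ 129·C(z/129, 2) = z(z − 129)/(2·129), giving z² − 129z − 129·108·107 ≤ 0 and hence z ≤ (1/2)[129 + √(16641 + 4·1490724)] = (1/2)[129 + √5979537] ≈ (1/2)(129 + 2445.3092) = 1287.1546.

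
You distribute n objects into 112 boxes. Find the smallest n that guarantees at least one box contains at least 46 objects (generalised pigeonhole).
n = (46 − 1)·112 + 1 = 5041

By the generalised pigeonhole principle, to guarantee some box contains ≥ r objects we need more than (r − 1) · k objects total. Threshold: n = (r − 1) · k + 1. With r = 46 and k = 112: n = 45 · 112 + 1 = 5040 + 1 = 5041. For n = 5040 = 45 · 112, we can put exactly 45 objects in every box, avoiding 46 in any single one — so 5041 is tight.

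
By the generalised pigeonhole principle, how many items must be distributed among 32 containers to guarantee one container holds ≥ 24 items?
n = (24 − 1)·32 + 1 = 737

By the generalised pigeonhole principle, to guarantee some box contains ≥ r objects we need more than (r − 1) · k objects total. Threshold: n = (r − 1) · k + 1. With r = 24 and k = 32: n = 23 · 32 + 1 = 736 + 1 = 737. For n = 736 = 23 · 32, we can put exactly 23 objects in every box, avoiding 24 in any single one — so 737 is tight.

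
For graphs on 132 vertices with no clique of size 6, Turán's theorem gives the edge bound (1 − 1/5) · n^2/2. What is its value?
Turán density bound = (4/5) · 132^2/2 = 34848/5 ≈ 6969.6

Turán's theorem: ex(n, K_{r+1}) is achieved by the complete r-partite Turán graph T(n, r) with parts as balanced as possible, and is at most (1 − 1/r) · n^2/2. For r = 5, n = 132: the density bound is (4/5) · 17424/2 = 34848/5 ≈ 6969.6. The integer-valued extremum is e(T(132, 5)) = 6969, which is strictly less than the density bound 34848/5 since 5 ∤ 132 (the parts of T(132, 5) cannot all be equal).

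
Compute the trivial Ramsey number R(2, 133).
R(2, 133) = 133

R(2, k) = k for all k ≥ 2: in a 2-colouring of K_k, either some edge is red (a red K_2) or all edges are blue (a blue K_k). And K_{132} coloured all-blue has no blue K_133, so R(2, 133) > 132. Hence R(2, 133) = 133.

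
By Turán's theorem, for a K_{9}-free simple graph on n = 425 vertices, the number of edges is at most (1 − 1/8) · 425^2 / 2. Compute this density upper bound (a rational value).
Turán density bound = (7/8) · 425^2/2 = 1264375/16 ≈ 79023.4375

Turán's theorem: ex(n, K_{r+1}) is achieved by the complete r-partite Turán graph T(n, r) with parts as balanced as possible, and is at most (1 − 1/r) · n^2/2. For r = 8, n = 425: the density bound is (7/8) · 180625/2 = 1264375/16 ≈ 79023.4375. The integer-valued extremum is e(T(425, 8)) = 79023, which is strictly less than the density bound 1264375/16 since 8 ∤ 425 (the parts of T(425, 8) cannot all be equal).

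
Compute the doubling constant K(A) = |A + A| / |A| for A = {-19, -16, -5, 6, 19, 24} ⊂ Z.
K = |A + A| / |A| = 20/6 = 10/3

Enumerate A + A = {a + b : a, b ∈ A}. With |A| = 6, there are |A|^2 = 36 ordered sum pairs; collecting distinct values, A + A = {-38, -35, -32, -24, -21, -13, -10, 0, 1, 3, 5, 8, 12, 14, 19, 25, 30, 38, 43, 48}, so |A + A| = 20. Thus K = 20/6 = 10/3. For comparison, the minimum possible |A + A| over all 6-element sets is 2·6 − 1 = 11 (so min K = 11/6), attained only by arithmetic progressions.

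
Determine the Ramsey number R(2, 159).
R(2, 159) = 159

R(2, k) = k for all k ≥ 2: in a 2-colouring of K_k, either some edge is red (a red K_2) or all edges are blue (a blue K_k). And K_{158} coloured all-blue has no blue K_159, so R(2, 159) > 158. Hence R(2, 159) = 159.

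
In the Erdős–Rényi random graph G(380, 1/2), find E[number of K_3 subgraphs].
E[# K_3] = C(380, 3) · (1/2)^C(3, 2) = 9073260 / 2^3 = 2268315/2 = 1134157.5

For each 3-subset S of vertices (there are C(380, 3) = 9073260 such S), let X_S = 1 if S induces a K_3 (all C(3, 2) = 3 edges present). Then P(X_S = 1) = (1/2)^3 = 1/8. By linearity of expectation, E[# K_3] = C(380, 3) · (1/2)^3 = 9073260 / 8 = 2268315/2 = 1134157.5.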